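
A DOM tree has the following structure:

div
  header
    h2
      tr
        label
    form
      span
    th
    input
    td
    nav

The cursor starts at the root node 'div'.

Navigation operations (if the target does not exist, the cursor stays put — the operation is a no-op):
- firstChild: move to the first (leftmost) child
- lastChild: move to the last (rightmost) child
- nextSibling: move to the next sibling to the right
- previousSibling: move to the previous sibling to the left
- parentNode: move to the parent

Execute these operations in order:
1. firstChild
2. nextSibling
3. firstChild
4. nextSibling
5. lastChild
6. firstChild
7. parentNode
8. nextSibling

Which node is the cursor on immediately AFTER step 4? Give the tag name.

After 1 (firstChild): header
After 2 (nextSibling): header (no-op, stayed)
After 3 (firstChild): h2
After 4 (nextSibling): form

Answer: form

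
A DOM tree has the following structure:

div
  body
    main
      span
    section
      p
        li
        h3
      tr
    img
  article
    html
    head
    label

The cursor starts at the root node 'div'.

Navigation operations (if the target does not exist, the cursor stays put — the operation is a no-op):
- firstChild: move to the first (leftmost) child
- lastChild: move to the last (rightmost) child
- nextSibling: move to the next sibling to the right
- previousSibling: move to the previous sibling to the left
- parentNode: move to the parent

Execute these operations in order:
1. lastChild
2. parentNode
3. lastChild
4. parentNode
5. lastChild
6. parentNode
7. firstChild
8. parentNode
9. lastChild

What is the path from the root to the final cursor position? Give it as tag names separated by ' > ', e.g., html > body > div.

After 1 (lastChild): article
After 2 (parentNode): div
After 3 (lastChild): article
After 4 (parentNode): div
After 5 (lastChild): article
After 6 (parentNode): div
After 7 (firstChild): body
After 8 (parentNode): div
After 9 (lastChild): article

Answer: div > article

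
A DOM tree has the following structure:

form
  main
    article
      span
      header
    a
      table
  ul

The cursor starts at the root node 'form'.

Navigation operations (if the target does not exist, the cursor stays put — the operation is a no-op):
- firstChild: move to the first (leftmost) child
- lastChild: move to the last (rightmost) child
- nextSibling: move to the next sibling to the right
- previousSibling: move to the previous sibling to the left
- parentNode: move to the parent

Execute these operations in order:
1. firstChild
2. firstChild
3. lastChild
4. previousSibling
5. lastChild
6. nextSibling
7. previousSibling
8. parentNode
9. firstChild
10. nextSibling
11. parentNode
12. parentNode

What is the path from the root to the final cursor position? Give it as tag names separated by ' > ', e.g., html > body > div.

Answer: form > main

Derivation:
After 1 (firstChild): main
After 2 (firstChild): article
After 3 (lastChild): header
After 4 (previousSibling): span
After 5 (lastChild): span (no-op, stayed)
After 6 (nextSibling): header
After 7 (previousSibling): span
After 8 (parentNode): article
After 9 (firstChild): span
After 10 (nextSibling): header
After 11 (parentNode): article
After 12 (parentNode): main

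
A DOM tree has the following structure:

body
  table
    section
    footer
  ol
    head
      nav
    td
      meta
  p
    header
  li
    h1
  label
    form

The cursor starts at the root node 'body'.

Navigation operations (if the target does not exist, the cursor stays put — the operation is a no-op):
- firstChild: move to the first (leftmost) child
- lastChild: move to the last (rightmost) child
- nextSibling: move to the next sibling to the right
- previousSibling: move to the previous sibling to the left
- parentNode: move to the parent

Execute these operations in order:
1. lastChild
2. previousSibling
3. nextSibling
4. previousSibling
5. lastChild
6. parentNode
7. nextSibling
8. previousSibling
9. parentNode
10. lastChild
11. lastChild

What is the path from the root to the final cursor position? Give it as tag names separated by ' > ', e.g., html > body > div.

After 1 (lastChild): label
After 2 (previousSibling): li
After 3 (nextSibling): label
After 4 (previousSibling): li
After 5 (lastChild): h1
After 6 (parentNode): li
After 7 (nextSibling): label
After 8 (previousSibling): li
After 9 (parentNode): body
After 10 (lastChild): label
After 11 (lastChild): form

Answer: body > label > form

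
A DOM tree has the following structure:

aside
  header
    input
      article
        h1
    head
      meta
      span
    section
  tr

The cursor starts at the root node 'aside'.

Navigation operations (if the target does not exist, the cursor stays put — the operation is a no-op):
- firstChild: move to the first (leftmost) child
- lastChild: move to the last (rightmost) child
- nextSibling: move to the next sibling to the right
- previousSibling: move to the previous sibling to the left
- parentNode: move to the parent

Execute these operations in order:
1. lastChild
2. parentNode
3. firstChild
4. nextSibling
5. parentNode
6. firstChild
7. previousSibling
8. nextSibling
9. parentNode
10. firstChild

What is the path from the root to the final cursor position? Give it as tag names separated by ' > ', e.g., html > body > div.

After 1 (lastChild): tr
After 2 (parentNode): aside
After 3 (firstChild): header
After 4 (nextSibling): tr
After 5 (parentNode): aside
After 6 (firstChild): header
After 7 (previousSibling): header (no-op, stayed)
After 8 (nextSibling): tr
After 9 (parentNode): aside
After 10 (firstChild): header

Answer: aside > header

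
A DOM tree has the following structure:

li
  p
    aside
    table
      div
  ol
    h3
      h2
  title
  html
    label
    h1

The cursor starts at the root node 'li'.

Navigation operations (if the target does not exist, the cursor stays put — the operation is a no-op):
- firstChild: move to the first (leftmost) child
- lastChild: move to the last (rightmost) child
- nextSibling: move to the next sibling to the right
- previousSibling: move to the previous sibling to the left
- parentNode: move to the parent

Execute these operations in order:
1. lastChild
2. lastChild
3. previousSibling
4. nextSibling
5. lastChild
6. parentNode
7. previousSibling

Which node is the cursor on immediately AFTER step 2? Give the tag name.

Answer: h1

Derivation:
After 1 (lastChild): html
After 2 (lastChild): h1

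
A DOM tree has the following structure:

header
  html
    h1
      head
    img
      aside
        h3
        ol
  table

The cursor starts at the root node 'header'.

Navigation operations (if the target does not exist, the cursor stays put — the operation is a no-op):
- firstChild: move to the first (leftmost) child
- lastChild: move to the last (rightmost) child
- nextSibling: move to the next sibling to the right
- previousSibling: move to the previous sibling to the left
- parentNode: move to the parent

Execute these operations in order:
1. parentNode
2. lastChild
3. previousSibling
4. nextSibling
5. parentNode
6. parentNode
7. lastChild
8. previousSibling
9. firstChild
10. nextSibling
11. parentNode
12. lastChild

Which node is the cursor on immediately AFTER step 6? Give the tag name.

Answer: header

Derivation:
After 1 (parentNode): header (no-op, stayed)
After 2 (lastChild): table
After 3 (previousSibling): html
After 4 (nextSibling): table
After 5 (parentNode): header
After 6 (parentNode): header (no-op, stayed)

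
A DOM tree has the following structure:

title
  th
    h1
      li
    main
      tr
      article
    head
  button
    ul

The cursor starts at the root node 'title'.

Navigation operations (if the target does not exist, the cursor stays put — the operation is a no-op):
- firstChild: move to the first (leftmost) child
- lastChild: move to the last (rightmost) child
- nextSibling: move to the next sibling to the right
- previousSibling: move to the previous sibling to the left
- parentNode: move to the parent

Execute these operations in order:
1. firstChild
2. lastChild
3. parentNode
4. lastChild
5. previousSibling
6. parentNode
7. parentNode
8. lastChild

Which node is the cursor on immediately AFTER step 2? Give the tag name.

After 1 (firstChild): th
After 2 (lastChild): head

Answer: head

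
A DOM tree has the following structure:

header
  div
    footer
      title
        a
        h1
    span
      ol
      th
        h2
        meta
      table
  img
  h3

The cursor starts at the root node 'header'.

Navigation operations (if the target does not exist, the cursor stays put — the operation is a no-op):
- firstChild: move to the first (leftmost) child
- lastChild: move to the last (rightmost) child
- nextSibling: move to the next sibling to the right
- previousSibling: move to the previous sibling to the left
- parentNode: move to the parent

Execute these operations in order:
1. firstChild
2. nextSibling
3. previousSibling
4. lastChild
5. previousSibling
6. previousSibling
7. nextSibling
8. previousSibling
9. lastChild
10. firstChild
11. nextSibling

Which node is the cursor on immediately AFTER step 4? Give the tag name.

Answer: span

Derivation:
After 1 (firstChild): div
After 2 (nextSibling): img
After 3 (previousSibling): div
After 4 (lastChild): span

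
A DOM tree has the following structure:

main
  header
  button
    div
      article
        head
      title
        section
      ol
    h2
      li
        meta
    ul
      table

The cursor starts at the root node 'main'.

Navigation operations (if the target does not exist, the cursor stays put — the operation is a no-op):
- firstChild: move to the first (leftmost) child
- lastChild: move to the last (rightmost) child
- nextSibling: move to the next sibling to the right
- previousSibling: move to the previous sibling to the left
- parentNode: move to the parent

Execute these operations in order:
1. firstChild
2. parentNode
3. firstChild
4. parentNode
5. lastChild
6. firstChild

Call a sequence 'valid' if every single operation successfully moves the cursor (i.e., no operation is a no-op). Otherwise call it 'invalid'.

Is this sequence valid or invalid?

Answer: valid

Derivation:
After 1 (firstChild): header
After 2 (parentNode): main
After 3 (firstChild): header
After 4 (parentNode): main
After 5 (lastChild): button
After 6 (firstChild): div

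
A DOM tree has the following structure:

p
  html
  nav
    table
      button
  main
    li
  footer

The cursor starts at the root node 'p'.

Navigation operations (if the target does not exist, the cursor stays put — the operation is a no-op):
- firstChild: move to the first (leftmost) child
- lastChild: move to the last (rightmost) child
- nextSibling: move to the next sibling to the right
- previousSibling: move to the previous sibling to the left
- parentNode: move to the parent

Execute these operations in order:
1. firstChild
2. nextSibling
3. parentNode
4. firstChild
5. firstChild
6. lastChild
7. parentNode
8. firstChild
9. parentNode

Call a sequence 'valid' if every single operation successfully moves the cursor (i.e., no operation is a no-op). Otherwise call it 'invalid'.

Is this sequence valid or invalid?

Answer: invalid

Derivation:
After 1 (firstChild): html
After 2 (nextSibling): nav
After 3 (parentNode): p
After 4 (firstChild): html
After 5 (firstChild): html (no-op, stayed)
After 6 (lastChild): html (no-op, stayed)
After 7 (parentNode): p
After 8 (firstChild): html
After 9 (parentNode): p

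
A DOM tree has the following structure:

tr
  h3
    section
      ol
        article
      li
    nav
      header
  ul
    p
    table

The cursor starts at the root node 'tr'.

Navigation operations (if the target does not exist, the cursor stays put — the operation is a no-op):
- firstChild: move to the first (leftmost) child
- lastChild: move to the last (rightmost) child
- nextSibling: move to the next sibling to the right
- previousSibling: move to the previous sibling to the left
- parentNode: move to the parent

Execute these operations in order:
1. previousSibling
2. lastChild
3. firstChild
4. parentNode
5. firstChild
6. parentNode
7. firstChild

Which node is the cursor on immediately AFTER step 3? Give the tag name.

After 1 (previousSibling): tr (no-op, stayed)
After 2 (lastChild): ul
After 3 (firstChild): p

Answer: p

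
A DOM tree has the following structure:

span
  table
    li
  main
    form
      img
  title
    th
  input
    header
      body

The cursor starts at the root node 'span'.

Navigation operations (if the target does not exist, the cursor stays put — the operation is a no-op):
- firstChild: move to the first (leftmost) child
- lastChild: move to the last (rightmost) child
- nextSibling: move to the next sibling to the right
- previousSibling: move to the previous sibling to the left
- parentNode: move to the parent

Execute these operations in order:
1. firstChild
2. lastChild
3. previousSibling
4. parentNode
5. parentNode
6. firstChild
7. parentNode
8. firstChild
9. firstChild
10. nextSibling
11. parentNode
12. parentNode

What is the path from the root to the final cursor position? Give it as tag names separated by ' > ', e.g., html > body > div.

After 1 (firstChild): table
After 2 (lastChild): li
After 3 (previousSibling): li (no-op, stayed)
After 4 (parentNode): table
After 5 (parentNode): span
After 6 (firstChild): table
After 7 (parentNode): span
After 8 (firstChild): table
After 9 (firstChild): li
After 10 (nextSibling): li (no-op, stayed)
After 11 (parentNode): table
After 12 (parentNode): span

Answer: span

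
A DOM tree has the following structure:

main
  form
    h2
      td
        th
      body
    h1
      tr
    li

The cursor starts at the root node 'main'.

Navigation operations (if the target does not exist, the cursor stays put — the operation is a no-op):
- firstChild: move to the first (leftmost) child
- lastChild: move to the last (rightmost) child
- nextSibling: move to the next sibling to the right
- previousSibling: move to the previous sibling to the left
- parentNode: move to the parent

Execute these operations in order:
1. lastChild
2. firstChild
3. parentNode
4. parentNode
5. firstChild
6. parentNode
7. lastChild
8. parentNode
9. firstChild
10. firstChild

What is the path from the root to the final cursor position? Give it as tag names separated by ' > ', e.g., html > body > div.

Answer: main > form > h2

Derivation:
After 1 (lastChild): form
After 2 (firstChild): h2
After 3 (parentNode): form
After 4 (parentNode): main
After 5 (firstChild): form
After 6 (parentNode): main
After 7 (lastChild): form
After 8 (parentNode): main
After 9 (firstChild): form
After 10 (firstChild): h2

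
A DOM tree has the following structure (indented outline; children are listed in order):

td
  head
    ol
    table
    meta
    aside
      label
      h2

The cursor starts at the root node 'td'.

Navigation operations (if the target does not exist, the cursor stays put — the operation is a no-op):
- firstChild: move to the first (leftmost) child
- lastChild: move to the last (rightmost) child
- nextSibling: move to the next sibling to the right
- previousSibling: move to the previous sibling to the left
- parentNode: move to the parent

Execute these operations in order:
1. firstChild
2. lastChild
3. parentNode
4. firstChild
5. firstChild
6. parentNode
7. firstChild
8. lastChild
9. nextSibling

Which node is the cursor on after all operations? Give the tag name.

Answer: table

Derivation:
After 1 (firstChild): head
After 2 (lastChild): aside
After 3 (parentNode): head
After 4 (firstChild): ol
After 5 (firstChild): ol (no-op, stayed)
After 6 (parentNode): head
After 7 (firstChild): ol
After 8 (lastChild): ol (no-op, stayed)
After 9 (nextSibling): table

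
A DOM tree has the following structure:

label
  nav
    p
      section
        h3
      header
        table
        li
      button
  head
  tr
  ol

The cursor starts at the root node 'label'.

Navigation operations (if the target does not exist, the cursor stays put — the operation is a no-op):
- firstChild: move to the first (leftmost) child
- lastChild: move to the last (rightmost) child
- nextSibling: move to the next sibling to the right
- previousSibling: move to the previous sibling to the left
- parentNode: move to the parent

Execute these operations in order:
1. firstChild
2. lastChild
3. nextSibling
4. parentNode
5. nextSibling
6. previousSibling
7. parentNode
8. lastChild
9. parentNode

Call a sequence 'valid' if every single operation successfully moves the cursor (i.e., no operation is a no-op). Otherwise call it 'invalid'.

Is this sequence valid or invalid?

After 1 (firstChild): nav
After 2 (lastChild): p
After 3 (nextSibling): p (no-op, stayed)
After 4 (parentNode): nav
After 5 (nextSibling): head
After 6 (previousSibling): nav
After 7 (parentNode): label
After 8 (lastChild): ol
After 9 (parentNode): label

Answer: invalid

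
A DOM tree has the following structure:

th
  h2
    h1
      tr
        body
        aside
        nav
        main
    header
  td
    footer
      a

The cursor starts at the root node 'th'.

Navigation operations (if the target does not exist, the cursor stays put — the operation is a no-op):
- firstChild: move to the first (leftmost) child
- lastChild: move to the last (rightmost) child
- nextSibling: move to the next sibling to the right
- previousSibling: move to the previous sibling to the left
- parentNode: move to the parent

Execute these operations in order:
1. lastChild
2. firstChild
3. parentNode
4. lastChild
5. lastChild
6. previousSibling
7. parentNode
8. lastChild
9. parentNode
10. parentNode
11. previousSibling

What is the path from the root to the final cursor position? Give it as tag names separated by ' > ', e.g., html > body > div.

After 1 (lastChild): td
After 2 (firstChild): footer
After 3 (parentNode): td
After 4 (lastChild): footer
After 5 (lastChild): a
After 6 (previousSibling): a (no-op, stayed)
After 7 (parentNode): footer
After 8 (lastChild): a
After 9 (parentNode): footer
After 10 (parentNode): td
After 11 (previousSibling): h2

Answer: th > h2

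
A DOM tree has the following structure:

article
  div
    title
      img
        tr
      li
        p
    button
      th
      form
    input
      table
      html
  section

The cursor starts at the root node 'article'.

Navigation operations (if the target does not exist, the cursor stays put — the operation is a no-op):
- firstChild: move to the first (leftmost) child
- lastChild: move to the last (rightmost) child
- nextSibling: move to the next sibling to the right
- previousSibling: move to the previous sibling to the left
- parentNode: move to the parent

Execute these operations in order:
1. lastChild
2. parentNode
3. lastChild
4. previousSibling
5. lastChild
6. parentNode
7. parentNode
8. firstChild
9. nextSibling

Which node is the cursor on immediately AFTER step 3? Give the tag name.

Answer: section

Derivation:
After 1 (lastChild): section
After 2 (parentNode): article
After 3 (lastChild): section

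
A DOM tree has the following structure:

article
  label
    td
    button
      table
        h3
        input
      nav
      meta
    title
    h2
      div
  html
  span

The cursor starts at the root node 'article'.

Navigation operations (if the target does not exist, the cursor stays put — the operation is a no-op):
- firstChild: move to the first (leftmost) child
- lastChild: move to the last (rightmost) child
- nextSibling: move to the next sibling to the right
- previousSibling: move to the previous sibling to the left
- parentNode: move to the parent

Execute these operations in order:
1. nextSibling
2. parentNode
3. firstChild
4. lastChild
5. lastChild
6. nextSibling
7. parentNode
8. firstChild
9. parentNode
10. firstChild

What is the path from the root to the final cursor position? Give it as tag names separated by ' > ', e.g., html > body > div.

After 1 (nextSibling): article (no-op, stayed)
After 2 (parentNode): article (no-op, stayed)
After 3 (firstChild): label
After 4 (lastChild): h2
After 5 (lastChild): div
After 6 (nextSibling): div (no-op, stayed)
After 7 (parentNode): h2
After 8 (firstChild): div
After 9 (parentNode): h2
After 10 (firstChild): div

Answer: article > label > h2 > div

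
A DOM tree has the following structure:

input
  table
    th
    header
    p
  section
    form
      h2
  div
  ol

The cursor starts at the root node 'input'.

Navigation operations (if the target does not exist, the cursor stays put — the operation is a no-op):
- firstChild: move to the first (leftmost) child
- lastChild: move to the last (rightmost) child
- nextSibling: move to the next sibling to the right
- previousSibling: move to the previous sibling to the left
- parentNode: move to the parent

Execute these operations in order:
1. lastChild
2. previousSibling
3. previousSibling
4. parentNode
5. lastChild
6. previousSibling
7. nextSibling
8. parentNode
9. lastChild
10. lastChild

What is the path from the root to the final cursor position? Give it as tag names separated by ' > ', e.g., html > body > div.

Answer: input > ol

Derivation:
After 1 (lastChild): ol
After 2 (previousSibling): div
After 3 (previousSibling): section
After 4 (parentNode): input
After 5 (lastChild): ol
After 6 (previousSibling): div
After 7 (nextSibling): ol
After 8 (parentNode): input
After 9 (lastChild): ol
After 10 (lastChild): ol (no-op, stayed)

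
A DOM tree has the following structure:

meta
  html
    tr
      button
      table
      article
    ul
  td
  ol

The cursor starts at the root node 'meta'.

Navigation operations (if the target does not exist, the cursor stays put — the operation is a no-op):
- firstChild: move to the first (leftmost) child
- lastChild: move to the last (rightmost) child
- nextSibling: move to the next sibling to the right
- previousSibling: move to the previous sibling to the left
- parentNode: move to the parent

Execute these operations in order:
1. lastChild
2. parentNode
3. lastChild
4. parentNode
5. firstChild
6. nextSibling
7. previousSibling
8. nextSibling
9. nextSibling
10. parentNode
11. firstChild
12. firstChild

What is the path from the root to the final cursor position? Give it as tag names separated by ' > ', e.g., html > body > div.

After 1 (lastChild): ol
After 2 (parentNode): meta
After 3 (lastChild): ol
After 4 (parentNode): meta
After 5 (firstChild): html
After 6 (nextSibling): td
After 7 (previousSibling): html
After 8 (nextSibling): td
After 9 (nextSibling): ol
After 10 (parentNode): meta
After 11 (firstChild): html
After 12 (firstChild): tr

Answer: meta > html > tr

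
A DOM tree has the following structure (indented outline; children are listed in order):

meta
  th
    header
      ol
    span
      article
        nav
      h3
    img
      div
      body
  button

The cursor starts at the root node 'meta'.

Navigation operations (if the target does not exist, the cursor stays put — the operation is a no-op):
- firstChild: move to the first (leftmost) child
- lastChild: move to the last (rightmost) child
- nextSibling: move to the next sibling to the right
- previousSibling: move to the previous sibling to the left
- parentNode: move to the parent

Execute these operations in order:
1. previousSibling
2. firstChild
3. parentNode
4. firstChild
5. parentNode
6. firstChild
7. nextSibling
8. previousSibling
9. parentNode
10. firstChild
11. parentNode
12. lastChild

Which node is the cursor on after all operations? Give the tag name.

Answer: button

Derivation:
After 1 (previousSibling): meta (no-op, stayed)
After 2 (firstChild): th
After 3 (parentNode): meta
After 4 (firstChild): th
After 5 (parentNode): meta
After 6 (firstChild): th
After 7 (nextSibling): button
After 8 (previousSibling): th
After 9 (parentNode): meta
After 10 (firstChild): th
After 11 (parentNode): meta
After 12 (lastChild): button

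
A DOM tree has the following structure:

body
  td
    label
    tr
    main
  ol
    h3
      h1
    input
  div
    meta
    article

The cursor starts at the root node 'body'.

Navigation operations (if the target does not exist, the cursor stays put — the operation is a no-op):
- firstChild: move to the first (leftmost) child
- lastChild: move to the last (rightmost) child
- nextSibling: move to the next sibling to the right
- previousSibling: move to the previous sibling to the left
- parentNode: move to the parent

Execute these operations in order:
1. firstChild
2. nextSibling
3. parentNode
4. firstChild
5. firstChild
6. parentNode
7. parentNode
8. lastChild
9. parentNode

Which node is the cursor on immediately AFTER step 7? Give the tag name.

After 1 (firstChild): td
After 2 (nextSibling): ol
After 3 (parentNode): body
After 4 (firstChild): td
After 5 (firstChild): label
After 6 (parentNode): td
After 7 (parentNode): body

Answer: body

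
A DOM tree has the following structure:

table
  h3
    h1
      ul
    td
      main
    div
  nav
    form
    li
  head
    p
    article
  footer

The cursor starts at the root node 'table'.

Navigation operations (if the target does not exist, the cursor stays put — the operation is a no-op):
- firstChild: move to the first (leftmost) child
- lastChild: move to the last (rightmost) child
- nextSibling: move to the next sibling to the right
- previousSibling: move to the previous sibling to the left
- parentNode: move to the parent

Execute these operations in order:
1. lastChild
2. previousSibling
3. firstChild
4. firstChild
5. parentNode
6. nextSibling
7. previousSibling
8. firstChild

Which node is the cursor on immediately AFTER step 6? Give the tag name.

Answer: footer

Derivation:
After 1 (lastChild): footer
After 2 (previousSibling): head
After 3 (firstChild): p
After 4 (firstChild): p (no-op, stayed)
After 5 (parentNode): head
After 6 (nextSibling): footer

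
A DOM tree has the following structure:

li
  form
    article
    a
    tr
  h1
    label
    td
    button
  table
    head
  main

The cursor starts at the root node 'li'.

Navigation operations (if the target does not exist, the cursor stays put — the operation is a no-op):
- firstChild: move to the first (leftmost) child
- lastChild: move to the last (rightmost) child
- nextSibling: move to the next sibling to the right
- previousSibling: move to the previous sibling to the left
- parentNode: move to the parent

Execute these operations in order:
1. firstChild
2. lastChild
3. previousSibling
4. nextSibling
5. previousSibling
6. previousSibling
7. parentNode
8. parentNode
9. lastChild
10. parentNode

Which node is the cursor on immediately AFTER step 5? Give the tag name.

After 1 (firstChild): form
After 2 (lastChild): tr
After 3 (previousSibling): a
After 4 (nextSibling): tr
After 5 (previousSibling): a

Answer: a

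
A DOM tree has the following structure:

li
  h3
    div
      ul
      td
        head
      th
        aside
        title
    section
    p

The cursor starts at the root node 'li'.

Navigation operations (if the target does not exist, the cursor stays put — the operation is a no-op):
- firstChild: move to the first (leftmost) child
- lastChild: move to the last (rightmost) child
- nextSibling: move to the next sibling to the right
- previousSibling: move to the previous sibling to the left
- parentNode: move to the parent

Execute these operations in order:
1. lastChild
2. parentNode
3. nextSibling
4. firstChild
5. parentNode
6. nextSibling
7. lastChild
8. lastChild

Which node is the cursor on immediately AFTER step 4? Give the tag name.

After 1 (lastChild): h3
After 2 (parentNode): li
After 3 (nextSibling): li (no-op, stayed)
After 4 (firstChild): h3

Answer: h3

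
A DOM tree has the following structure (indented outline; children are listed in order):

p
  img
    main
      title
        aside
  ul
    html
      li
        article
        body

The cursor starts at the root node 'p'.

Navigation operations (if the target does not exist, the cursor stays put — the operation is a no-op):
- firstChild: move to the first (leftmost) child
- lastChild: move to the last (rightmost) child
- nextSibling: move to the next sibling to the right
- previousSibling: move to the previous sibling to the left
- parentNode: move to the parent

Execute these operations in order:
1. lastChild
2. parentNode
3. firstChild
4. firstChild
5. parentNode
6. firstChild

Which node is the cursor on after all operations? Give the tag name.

After 1 (lastChild): ul
After 2 (parentNode): p
After 3 (firstChild): img
After 4 (firstChild): main
After 5 (parentNode): img
After 6 (firstChild): main

Answer: main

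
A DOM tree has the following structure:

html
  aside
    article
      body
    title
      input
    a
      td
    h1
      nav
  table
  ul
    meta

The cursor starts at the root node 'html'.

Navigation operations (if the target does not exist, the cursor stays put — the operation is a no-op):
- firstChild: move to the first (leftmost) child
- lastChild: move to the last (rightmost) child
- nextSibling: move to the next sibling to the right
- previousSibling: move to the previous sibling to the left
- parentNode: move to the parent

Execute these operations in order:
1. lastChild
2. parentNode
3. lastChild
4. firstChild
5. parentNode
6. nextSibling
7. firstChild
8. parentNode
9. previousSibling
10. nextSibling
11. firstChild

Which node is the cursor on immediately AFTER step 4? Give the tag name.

Answer: meta

Derivation:
After 1 (lastChild): ul
After 2 (parentNode): html
After 3 (lastChild): ul
After 4 (firstChild): meta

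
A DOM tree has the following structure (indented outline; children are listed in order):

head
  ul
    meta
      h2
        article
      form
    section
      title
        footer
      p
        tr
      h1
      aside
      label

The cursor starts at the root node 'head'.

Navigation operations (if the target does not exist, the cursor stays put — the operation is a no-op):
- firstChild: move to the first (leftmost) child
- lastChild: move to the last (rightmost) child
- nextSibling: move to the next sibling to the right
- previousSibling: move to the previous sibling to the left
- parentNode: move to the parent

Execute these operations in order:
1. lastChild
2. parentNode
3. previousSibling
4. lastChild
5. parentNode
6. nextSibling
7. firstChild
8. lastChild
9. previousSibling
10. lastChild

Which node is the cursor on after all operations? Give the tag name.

Answer: form

Derivation:
After 1 (lastChild): ul
After 2 (parentNode): head
After 3 (previousSibling): head (no-op, stayed)
After 4 (lastChild): ul
After 5 (parentNode): head
After 6 (nextSibling): head (no-op, stayed)
After 7 (firstChild): ul
After 8 (lastChild): section
After 9 (previousSibling): meta
After 10 (lastChild): form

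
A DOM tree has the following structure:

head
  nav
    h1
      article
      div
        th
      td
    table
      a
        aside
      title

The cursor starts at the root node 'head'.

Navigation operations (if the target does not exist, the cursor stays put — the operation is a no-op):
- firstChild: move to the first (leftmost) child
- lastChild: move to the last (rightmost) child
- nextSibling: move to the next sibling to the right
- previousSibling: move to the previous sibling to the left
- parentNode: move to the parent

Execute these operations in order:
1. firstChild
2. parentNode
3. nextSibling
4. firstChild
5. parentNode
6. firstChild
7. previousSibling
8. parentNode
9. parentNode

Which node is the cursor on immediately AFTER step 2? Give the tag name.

Answer: head

Derivation:
After 1 (firstChild): nav
After 2 (parentNode): head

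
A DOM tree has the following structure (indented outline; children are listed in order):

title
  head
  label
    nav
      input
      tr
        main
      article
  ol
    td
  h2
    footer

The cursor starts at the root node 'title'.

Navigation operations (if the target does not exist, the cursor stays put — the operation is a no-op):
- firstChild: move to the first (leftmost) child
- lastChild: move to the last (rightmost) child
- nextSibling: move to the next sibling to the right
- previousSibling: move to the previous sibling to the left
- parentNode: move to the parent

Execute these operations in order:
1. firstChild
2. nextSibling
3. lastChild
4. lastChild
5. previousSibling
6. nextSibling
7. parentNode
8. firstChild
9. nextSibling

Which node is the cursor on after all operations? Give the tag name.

Answer: tr

Derivation:
After 1 (firstChild): head
After 2 (nextSibling): label
After 3 (lastChild): nav
After 4 (lastChild): article
After 5 (previousSibling): tr
After 6 (nextSibling): article
After 7 (parentNode): nav
After 8 (firstChild): input
After 9 (nextSibling): tr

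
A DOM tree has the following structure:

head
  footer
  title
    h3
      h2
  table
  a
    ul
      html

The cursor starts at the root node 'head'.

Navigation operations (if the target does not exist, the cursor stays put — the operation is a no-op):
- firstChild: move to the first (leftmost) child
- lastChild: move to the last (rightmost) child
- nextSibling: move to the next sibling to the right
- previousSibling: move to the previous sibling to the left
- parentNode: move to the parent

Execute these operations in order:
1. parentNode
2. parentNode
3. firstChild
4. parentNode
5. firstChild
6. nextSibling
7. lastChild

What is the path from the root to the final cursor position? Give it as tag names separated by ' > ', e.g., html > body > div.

Answer: head > title > h3

Derivation:
After 1 (parentNode): head (no-op, stayed)
After 2 (parentNode): head (no-op, stayed)
After 3 (firstChild): footer
After 4 (parentNode): head
After 5 (firstChild): footer
After 6 (nextSibling): title
After 7 (lastChild): h3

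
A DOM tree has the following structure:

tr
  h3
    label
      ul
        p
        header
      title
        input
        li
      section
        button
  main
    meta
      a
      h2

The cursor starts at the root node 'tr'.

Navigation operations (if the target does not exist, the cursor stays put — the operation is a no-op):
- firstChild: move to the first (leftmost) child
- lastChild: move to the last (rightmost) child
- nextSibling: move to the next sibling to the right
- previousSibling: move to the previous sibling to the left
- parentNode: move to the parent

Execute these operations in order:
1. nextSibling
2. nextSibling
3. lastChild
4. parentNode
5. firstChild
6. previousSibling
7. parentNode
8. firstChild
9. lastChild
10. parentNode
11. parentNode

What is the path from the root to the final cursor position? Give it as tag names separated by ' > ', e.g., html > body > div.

Answer: tr

Derivation:
After 1 (nextSibling): tr (no-op, stayed)
After 2 (nextSibling): tr (no-op, stayed)
After 3 (lastChild): main
After 4 (parentNode): tr
After 5 (firstChild): h3
After 6 (previousSibling): h3 (no-op, stayed)
After 7 (parentNode): tr
After 8 (firstChild): h3
After 9 (lastChild): label
After 10 (parentNode): h3
After 11 (parentNode): tr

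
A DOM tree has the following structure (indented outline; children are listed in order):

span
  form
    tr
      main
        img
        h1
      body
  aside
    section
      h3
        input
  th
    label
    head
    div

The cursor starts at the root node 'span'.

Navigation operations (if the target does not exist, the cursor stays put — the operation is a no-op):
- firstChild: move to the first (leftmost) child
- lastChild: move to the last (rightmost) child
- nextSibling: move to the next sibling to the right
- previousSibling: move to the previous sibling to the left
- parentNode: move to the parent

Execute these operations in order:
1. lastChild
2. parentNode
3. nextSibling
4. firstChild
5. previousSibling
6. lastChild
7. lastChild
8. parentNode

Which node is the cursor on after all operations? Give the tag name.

Answer: tr

Derivation:
After 1 (lastChild): th
After 2 (parentNode): span
After 3 (nextSibling): span (no-op, stayed)
After 4 (firstChild): form
After 5 (previousSibling): form (no-op, stayed)
After 6 (lastChild): tr
After 7 (lastChild): body
After 8 (parentNode): tr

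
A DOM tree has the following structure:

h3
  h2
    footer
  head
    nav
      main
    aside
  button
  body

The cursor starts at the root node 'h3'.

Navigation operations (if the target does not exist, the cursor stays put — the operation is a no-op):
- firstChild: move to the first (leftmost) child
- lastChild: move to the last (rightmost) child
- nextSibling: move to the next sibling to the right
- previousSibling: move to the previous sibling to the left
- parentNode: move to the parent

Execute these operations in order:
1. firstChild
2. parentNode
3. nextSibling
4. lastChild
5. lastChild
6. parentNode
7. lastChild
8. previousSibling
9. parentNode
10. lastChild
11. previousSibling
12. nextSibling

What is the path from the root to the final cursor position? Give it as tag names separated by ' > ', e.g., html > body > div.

After 1 (firstChild): h2
After 2 (parentNode): h3
After 3 (nextSibling): h3 (no-op, stayed)
After 4 (lastChild): body
After 5 (lastChild): body (no-op, stayed)
After 6 (parentNode): h3
After 7 (lastChild): body
After 8 (previousSibling): button
After 9 (parentNode): h3
After 10 (lastChild): body
After 11 (previousSibling): button
After 12 (nextSibling): body

Answer: h3 > body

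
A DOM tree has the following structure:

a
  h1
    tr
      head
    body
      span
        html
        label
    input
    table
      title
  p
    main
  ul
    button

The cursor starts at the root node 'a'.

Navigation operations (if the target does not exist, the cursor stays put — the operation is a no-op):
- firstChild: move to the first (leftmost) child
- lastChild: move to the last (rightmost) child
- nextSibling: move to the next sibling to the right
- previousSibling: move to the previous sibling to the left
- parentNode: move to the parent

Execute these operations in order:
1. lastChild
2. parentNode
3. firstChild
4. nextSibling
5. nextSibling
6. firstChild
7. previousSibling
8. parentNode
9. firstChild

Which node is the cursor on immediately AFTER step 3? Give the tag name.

After 1 (lastChild): ul
After 2 (parentNode): a
After 3 (firstChild): h1

Answer: h1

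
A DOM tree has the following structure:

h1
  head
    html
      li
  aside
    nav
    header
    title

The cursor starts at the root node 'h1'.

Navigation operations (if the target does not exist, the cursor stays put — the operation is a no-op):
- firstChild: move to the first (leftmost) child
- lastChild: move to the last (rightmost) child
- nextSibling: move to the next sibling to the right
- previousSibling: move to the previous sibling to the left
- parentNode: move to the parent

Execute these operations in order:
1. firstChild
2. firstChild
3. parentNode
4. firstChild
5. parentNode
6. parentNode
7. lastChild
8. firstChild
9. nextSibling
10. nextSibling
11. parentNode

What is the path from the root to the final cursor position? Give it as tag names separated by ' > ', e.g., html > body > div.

After 1 (firstChild): head
After 2 (firstChild): html
After 3 (parentNode): head
After 4 (firstChild): html
After 5 (parentNode): head
After 6 (parentNode): h1
After 7 (lastChild): aside
After 8 (firstChild): nav
After 9 (nextSibling): header
After 10 (nextSibling): title
After 11 (parentNode): aside

Answer: h1 > aside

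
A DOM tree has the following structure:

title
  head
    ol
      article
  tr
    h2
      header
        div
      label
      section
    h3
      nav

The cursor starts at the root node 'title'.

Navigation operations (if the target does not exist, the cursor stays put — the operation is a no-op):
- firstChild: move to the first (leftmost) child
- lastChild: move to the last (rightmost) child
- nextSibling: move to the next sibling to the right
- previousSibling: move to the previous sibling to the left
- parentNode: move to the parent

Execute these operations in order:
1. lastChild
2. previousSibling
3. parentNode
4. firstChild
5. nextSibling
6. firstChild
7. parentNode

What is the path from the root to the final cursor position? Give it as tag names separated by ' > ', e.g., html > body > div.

After 1 (lastChild): tr
After 2 (previousSibling): head
After 3 (parentNode): title
After 4 (firstChild): head
After 5 (nextSibling): tr
After 6 (firstChild): h2
After 7 (parentNode): tr

Answer: title > tr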